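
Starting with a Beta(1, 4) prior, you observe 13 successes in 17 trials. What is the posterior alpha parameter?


For a Beta-Binomial conjugate model:
Posterior alpha = prior alpha + number of successes
= 1 + 13 = 14

14


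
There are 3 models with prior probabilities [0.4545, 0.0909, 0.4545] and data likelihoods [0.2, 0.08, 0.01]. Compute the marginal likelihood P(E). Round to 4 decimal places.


P(E) = sum over models of P(M_i) * P(E|M_i)
= 0.4545*0.2 + 0.0909*0.08 + 0.4545*0.01
= 0.1027

0.1027


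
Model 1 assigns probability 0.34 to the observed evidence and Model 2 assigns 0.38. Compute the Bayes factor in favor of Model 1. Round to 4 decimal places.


BF = P(data|M1) / P(data|M2)
= 0.34 / 0.38 = 0.8947

0.8947


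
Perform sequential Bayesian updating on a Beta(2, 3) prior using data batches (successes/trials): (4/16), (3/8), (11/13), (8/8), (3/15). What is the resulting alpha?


Accumulate successes: 29
Posterior alpha = prior alpha + sum of successes
= 2 + 29 = 31

31


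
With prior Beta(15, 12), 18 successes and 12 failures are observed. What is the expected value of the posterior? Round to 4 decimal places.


Posterior = Beta(33, 24)
E[theta] = alpha/(alpha+beta)
= 33/57 = 0.5789

0.5789


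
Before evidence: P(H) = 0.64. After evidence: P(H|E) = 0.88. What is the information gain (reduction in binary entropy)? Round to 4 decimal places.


Prior entropy = 0.9427
Posterior entropy = 0.5294
Information gain = 0.9427 - 0.5294 = 0.4133

0.4133


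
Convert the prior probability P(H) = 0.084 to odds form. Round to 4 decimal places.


P(not H) = 1 - 0.084 = 0.916
Odds = 0.084 / 0.916 = 0.0917

0.0917


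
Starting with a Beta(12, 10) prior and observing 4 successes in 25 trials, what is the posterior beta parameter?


Posterior beta = prior beta + failures
Failures = 25 - 4 = 21
beta_post = 10 + 21 = 31

31


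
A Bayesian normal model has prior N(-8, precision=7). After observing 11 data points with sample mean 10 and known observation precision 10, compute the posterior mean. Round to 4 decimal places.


Posterior mean = (prior_precision * prior_mean + n * data_precision * data_mean) / (prior_precision + n * data_precision)
Numerator = 7*-8 + 11*10*10 = 1044
Denominator = 7 + 11*10 = 117
Posterior mean = 8.9231

8.9231


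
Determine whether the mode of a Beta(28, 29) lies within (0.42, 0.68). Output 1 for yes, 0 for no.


First find the mode: (a-1)/(a+b-2) = 0.4909
Is 0.4909 in (0.42, 0.68)? 1

1


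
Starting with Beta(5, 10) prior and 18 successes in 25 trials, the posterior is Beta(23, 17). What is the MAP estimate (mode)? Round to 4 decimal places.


The mode of Beta(a, b) when a > 1 and b > 1 is (a-1)/(a+b-2)
= (23 - 1) / (23 + 17 - 2)
= 22 / 38
= 0.5789

0.5789


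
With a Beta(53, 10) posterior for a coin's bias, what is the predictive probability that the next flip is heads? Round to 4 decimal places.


The predictive probability equals the posterior mean.
P(next = heads) = alpha / (alpha + beta)
= 53 / 63 = 0.8413

0.8413


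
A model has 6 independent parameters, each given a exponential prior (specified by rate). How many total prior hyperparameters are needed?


Each exponential prior needs 1 hyperparameter (rate).
Total = 1 * 6 = 6

6


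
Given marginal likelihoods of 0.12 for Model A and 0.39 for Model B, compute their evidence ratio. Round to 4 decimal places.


Ratio = ML(A) / ML(B) = 0.12/0.39
= 0.3077

0.3077


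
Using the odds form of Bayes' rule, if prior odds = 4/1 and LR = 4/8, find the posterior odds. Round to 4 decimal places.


Bayes' rule in odds form: posterior odds = prior odds * LR
= (4 * 4) / (1 * 8)
= 16/8 = 2.0

2.0


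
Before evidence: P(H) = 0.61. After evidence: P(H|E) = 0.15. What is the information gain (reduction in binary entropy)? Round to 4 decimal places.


Prior entropy = 0.9648
Posterior entropy = 0.6098
Information gain = 0.9648 - 0.6098 = 0.355

0.355


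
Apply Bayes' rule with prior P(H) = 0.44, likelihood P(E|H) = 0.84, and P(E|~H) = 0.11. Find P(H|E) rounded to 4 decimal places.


Step 1: Compute marginal P(E) = P(E|H)P(H) + P(E|~H)P(~H)
= 0.84*0.44 + 0.11*0.56 = 0.4312
Step 2: P(H|E) = P(E|H)P(H)/P(E) = 0.3696/0.4312
= 0.8571

0.8571


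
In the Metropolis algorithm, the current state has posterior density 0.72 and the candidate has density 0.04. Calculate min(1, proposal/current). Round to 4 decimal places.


Ratio = 0.04/0.72 = 0.0556
Acceptance probability = min(1, 0.0556)
= 0.0556

0.0556


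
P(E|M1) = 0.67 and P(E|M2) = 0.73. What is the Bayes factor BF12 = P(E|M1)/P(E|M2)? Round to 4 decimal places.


Bayes factor BF12 = P(E|M1) / P(E|M2)
= 0.67 / 0.73
= 0.9178

0.9178


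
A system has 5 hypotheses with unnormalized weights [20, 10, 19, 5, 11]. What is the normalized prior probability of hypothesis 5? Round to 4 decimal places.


The normalized prior is the weight divided by the total.
Total weight = 65
P(H5) = 11 / 65 = 0.1692

0.1692


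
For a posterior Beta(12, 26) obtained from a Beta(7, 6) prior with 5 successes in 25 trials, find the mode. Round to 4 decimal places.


Mode = (alpha - 1) / (alpha + beta - 2)
= 11 / 36
= 0.3056

0.3056


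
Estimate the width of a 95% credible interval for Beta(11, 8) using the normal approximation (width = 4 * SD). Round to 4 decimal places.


For Beta(a,b): Var = ab/((a+b)^2(a+b+1))
Var = 0.0122, SD = 0.1104
Approximate 95% CI width = 4 * 0.1104 = 0.4416

0.4416


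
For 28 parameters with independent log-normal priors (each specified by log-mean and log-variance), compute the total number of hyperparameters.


A log-normal prior has 2 hyperparameters per parameter.
Total = 28 * 2 = 56

56


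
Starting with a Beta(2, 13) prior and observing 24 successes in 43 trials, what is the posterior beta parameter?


Posterior beta = prior beta + failures
Failures = 43 - 24 = 19
beta_post = 13 + 19 = 32

32


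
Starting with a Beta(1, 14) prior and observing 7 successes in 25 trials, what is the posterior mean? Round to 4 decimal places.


Posterior parameters: alpha = 1 + 7 = 8
beta = 14 + 18 = 32
Posterior mean = alpha / (alpha + beta) = 8 / 40
= 0.2

0.2


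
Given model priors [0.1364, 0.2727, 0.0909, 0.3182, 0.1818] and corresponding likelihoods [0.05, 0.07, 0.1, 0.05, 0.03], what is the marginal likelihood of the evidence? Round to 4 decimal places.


P(E) = sum_i P(M_i) P(E|M_i)
= 0.0068 + 0.0191 + 0.0091 + 0.0159 + 0.0055
= 0.0564

0.0564


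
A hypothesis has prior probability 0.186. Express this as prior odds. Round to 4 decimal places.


Odds = P(H) / P(not H) = 0.186 / 0.814
= 0.2285

0.2285


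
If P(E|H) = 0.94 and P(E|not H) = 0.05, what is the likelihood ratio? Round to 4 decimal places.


Likelihood ratio = P(E|H) / P(E|not H)
= 0.94 / 0.05
= 18.8

18.8


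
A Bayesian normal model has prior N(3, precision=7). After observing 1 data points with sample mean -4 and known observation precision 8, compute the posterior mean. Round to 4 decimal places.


Posterior mean = (prior_precision * prior_mean + n * data_precision * data_mean) / (prior_precision + n * data_precision)
Numerator = 7*3 + 1*8*-4 = -11
Denominator = 7 + 1*8 = 15
Posterior mean = -0.7333

-0.7333


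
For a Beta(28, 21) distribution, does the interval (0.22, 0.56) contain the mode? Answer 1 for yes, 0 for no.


Mode of Beta(a,b) = (a-1)/(a+b-2)
= (28-1)/(28+21-2) = 0.5745
Check: 0.22 <= 0.5745 <= 0.56?
Result: 0

0


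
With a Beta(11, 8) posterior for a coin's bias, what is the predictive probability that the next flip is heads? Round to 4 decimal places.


The predictive probability equals the posterior mean.
P(next = heads) = alpha / (alpha + beta)
= 11 / 19 = 0.5789

0.5789


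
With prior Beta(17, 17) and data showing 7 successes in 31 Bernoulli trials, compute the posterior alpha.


Conjugate update: alpha_posterior = alpha_prior + k
= 17 + 7 = 24

24


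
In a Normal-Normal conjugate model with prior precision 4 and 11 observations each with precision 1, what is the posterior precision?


Posterior precision = prior precision + n * observation precision
= 4 + 11 * 1
= 4 + 11 = 15

15


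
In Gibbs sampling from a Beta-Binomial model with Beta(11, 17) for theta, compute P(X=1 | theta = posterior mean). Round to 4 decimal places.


Posterior mean = alpha/(alpha+beta) = 11/28 = 0.3929
P(X=1|theta=mean) = theta = 0.3929

0.3929


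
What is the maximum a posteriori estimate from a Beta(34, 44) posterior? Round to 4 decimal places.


The MAP estimate equals the mode of the distribution.
Mode of Beta(a,b) = (a-1)/(a+b-2)
= 33/76
= 0.4342

0.4342


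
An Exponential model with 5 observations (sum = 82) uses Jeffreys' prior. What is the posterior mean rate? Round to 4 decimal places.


Posterior Gamma(5, 82)
E[lambda] = 5/82 = 0.061

0.061


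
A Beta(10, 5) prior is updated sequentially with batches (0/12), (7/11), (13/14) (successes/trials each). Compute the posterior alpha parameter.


Sequential conjugate updating is equivalent to a single batch update.
Total successes across all batches = 20
alpha_posterior = alpha_prior + total_successes = 10 + 20
= 30

30


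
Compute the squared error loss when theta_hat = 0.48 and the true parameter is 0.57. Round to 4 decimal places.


L = (theta_hat - theta_true)^2
= (0.48 - 0.57)^2
= -0.09^2 = 0.0081

0.0081


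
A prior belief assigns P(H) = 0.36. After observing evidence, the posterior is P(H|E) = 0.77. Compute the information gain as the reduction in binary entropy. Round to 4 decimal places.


H(prior) = -0.36*log2(0.36) - 0.64*log2(0.64)
= 0.9427
H(post) = -0.77*log2(0.77) - 0.23*log2(0.23)
= 0.778
IG = 0.9427 - 0.778 = 0.1647

0.1647


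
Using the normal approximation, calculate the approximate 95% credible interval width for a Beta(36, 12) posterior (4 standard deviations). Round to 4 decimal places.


Var(Beta) = 36*12/(48^2 * 49) = 0.0038
SD = 0.0619
Width ~ 4*SD = 0.2474

0.2474


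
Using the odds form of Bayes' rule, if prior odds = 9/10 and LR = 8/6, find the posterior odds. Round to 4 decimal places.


Bayes' rule in odds form: posterior odds = prior odds * LR
= (9 * 8) / (10 * 6)
= 72/60 = 1.2

1.2


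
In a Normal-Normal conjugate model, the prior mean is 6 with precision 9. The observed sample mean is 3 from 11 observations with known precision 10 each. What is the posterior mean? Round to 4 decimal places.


Posterior precision = tau0 + n*tau = 9 + 11*10 = 119
Posterior mean = (tau0*mu0 + n*tau*xbar) / posterior_precision
= (9*6 + 11*10*3) / 119
= 384 / 119 = 3.2269

3.2269


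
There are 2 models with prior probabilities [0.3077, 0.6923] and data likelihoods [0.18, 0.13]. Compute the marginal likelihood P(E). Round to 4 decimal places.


P(E) = sum over models of P(M_i) * P(E|M_i)
= 0.3077*0.18 + 0.6923*0.13
= 0.1454

0.1454


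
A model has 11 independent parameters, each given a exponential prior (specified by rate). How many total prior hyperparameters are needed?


Each exponential prior needs 1 hyperparameter (rate).
Total = 1 * 11 = 11

11


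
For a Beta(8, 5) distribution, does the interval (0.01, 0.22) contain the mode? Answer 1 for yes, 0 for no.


Mode of Beta(a,b) = (a-1)/(a+b-2)
= (8-1)/(8+5-2) = 0.6364
Check: 0.01 <= 0.6364 <= 0.22?
Result: 0

0


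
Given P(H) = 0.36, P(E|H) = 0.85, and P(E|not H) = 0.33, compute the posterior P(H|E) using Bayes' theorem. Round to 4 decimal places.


By Bayes' theorem: P(H|E) = P(E|H)*P(H) / P(E)
P(E) = P(E|H)*P(H) + P(E|not H)*P(not H)
P(E) = 0.85*0.36 + 0.33*0.64 = 0.5172
P(H|E) = 0.85*0.36 / 0.5172 = 0.5916

0.5916


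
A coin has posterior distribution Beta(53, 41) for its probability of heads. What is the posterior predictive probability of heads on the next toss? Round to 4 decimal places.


Posterior predictive = E[theta] = alpha/(alpha+beta)
= 53/94
= 0.5638

0.5638


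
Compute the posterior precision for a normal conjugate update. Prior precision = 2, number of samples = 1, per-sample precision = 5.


tau_post = tau_0 + n * tau
= 2 + 1 * 5 = 7

7


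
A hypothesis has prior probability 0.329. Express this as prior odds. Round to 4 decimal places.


Odds = P(H) / P(not H) = 0.329 / 0.671
= 0.4903

0.4903


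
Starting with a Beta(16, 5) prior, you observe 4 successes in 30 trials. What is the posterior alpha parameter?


For a Beta-Binomial conjugate model:
Posterior alpha = prior alpha + number of successes
= 16 + 4 = 20

20


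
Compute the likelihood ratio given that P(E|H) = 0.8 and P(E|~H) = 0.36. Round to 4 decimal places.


LR = P(E|H) / P(E|~H)
= 0.8 / 0.36 = 2.2222

2.2222


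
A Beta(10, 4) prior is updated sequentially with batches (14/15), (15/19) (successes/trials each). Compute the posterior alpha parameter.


Sequential conjugate updating is equivalent to a single batch update.
Total successes across all batches = 29
alpha_posterior = alpha_prior + total_successes = 10 + 29
= 39

39


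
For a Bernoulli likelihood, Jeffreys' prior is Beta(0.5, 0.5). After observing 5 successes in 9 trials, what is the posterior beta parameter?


Jeffreys' prior for Bernoulli is Beta(0.5, 0.5).
Posterior is Beta(0.5 + k, 0.5 + n - k).
Posterior beta = 0.5 + (n - k) = 0.5 + 4 = 4.5

4.5


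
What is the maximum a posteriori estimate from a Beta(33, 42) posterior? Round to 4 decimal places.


The MAP estimate equals the mode of the distribution.
Mode of Beta(a,b) = (a-1)/(a+b-2)
= 32/73
= 0.4384

0.4384


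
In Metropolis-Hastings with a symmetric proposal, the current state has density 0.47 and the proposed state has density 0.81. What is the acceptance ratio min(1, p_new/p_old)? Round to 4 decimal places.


Ratio = p_new / p_old = 0.81 / 0.47 = 1.7234
Acceptance = min(1, 1.7234) = 1.0

1.0


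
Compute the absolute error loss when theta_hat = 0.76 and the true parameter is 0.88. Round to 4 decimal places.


L = |theta_hat - theta_true|
= |0.76 - 0.88| = 0.12

0.12


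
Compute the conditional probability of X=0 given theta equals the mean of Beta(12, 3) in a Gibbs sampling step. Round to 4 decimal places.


Mean of Beta(12, 3) = 0.8
P(X=0 | theta=0.8) = 0.2

0.2


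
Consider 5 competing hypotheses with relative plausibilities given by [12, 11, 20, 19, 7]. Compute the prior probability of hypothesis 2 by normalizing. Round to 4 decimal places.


Sum of weights = 12 + 11 + 20 + 19 + 7 = 69
Normalized prior for H2 = 11 / 69
= 0.1594

0.1594


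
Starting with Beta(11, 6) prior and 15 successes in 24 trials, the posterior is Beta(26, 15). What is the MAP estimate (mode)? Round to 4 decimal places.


The mode of Beta(a, b) when a > 1 and b > 1 is (a-1)/(a+b-2)
= (26 - 1) / (26 + 15 - 2)
= 25 / 39
= 0.641

0.641


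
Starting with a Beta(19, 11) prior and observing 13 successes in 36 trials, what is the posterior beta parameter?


Posterior beta = prior beta + failures
Failures = 36 - 13 = 23
beta_post = 11 + 23 = 34

34


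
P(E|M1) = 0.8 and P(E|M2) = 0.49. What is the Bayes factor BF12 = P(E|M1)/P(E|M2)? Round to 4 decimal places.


Bayes factor BF12 = P(E|M1) / P(E|M2)
= 0.8 / 0.49
= 1.6327

1.6327


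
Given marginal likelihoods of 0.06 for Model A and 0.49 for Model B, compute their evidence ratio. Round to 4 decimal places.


Ratio = ML(A) / ML(B) = 0.06/0.49
= 0.1224

0.1224


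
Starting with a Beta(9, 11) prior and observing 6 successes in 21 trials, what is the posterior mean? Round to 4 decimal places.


Posterior parameters: alpha = 9 + 6 = 15
beta = 11 + 15 = 26
Posterior mean = alpha / (alpha + beta) = 15 / 41
= 0.3659

0.3659


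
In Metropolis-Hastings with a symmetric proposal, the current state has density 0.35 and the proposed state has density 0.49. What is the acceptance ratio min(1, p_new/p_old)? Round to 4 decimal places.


Ratio = p_new / p_old = 0.49 / 0.35 = 1.4
Acceptance = min(1, 1.4) = 1.0

1.0


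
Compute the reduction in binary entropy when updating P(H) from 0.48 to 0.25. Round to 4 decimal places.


H_before = -p*log2(p) - (1-p)*log2(1-p) for p=0.48: 0.9988
H_after for p=0.25: 0.8113
Reduction = 0.9988 - 0.8113 = 0.1876

0.1876


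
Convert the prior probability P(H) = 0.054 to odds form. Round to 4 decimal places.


P(not H) = 1 - 0.054 = 0.946
Odds = 0.054 / 0.946 = 0.0571

0.0571


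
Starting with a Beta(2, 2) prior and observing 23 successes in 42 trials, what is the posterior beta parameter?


Posterior beta = prior beta + failures
Failures = 42 - 23 = 19
beta_post = 2 + 19 = 21

21


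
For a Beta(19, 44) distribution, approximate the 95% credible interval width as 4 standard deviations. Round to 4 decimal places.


Variance of Beta(a,b) = ab / ((a+b)^2 * (a+b+1))
= 19*44 / ((63)^2 * 64)
= 0.0033
SD = sqrt(0.0033) = 0.0574
Width = 4 * SD = 0.2295

0.2295


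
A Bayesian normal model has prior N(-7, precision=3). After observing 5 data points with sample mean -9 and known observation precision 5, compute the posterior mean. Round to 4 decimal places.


Posterior mean = (prior_precision * prior_mean + n * data_precision * data_mean) / (prior_precision + n * data_precision)
Numerator = 3*-7 + 5*5*-9 = -246
Denominator = 3 + 5*5 = 28
Posterior mean = -8.7857

-8.7857


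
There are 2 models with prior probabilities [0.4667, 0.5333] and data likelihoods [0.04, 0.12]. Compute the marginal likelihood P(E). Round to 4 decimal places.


P(E) = sum over models of P(M_i) * P(E|M_i)
= 0.4667*0.04 + 0.5333*0.12
= 0.0827

0.0827


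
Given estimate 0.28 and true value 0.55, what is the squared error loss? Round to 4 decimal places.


Squared error = (estimate - true)^2
Difference = -0.27
Loss = -0.27^2 = 0.0729

0.0729


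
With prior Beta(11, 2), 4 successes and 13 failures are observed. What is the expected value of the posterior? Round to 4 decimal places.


Posterior = Beta(15, 15)
E[theta] = alpha/(alpha+beta)
= 15/30 = 0.5

0.5


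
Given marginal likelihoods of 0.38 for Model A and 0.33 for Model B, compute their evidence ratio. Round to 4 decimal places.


Ratio = ML(A) / ML(B) = 0.38/0.33
= 1.1515

1.1515


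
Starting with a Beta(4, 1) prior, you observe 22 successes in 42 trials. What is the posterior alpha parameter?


For a Beta-Binomial conjugate model:
Posterior alpha = prior alpha + number of successes
= 4 + 22 = 26

26


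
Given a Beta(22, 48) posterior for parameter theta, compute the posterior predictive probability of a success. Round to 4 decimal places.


For a Beta-Bernoulli model, the predictive probability is the mean:
P(success) = 22/(22+48) = 22/70 = 0.3143

0.3143


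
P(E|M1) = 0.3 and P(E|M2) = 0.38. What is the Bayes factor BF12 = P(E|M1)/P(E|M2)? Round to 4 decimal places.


Bayes factor BF12 = P(E|M1) / P(E|M2)
= 0.3 / 0.38
= 0.7895

0.7895


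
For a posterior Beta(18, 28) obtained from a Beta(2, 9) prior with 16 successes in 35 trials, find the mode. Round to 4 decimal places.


Mode = (alpha - 1) / (alpha + beta - 2)
= 17 / 44
= 0.3864

0.3864


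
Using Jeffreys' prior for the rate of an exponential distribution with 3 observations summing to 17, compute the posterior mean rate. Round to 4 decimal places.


Jeffreys' prior leads to posterior Gamma(3, 17).
Mean = 3/17 = 0.1765

0.1765


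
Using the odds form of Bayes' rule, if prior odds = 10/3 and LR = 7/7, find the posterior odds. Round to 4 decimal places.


Bayes' rule in odds form: posterior odds = prior odds * LR
= (10 * 7) / (3 * 7)
= 70/21 = 3.3333

3.3333


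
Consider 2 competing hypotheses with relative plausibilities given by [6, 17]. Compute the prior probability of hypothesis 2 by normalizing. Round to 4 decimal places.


Sum of weights = 6 + 17 = 23
Normalized prior for H2 = 17 / 23
= 0.7391

0.7391


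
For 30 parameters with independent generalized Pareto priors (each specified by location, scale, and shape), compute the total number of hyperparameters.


A generalized Pareto prior has 3 hyperparameters per parameter.
Total = 30 * 3 = 90

90


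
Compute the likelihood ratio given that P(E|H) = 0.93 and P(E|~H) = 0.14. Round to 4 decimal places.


LR = P(E|H) / P(E|~H)
= 0.93 / 0.14 = 6.6429

6.6429


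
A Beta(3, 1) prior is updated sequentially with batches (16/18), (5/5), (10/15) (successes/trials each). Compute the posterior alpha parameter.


Sequential conjugate updating is equivalent to a single batch update.
Total successes across all batches = 31
alpha_posterior = alpha_prior + total_successes = 3 + 31
= 34

34


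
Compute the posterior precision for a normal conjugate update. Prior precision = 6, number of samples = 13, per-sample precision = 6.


tau_post = tau_0 + n * tau
= 6 + 13 * 6 = 84

84


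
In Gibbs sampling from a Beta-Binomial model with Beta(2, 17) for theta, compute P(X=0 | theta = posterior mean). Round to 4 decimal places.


Posterior mean = alpha/(alpha+beta) = 2/19 = 0.1053
P(X=0|theta=mean) = 1 - theta = 0.8947

0.8947


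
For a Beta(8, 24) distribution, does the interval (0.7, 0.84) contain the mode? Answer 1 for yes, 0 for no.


Mode of Beta(a,b) = (a-1)/(a+b-2)
= (8-1)/(8+24-2) = 0.2333
Check: 0.7 <= 0.2333 <= 0.84?
Result: 0

0


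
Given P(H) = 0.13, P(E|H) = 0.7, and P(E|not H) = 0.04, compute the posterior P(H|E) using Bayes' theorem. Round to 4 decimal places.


By Bayes' theorem: P(H|E) = P(E|H)*P(H) / P(E)
P(E) = P(E|H)*P(H) + P(E|not H)*P(not H)
P(E) = 0.7*0.13 + 0.04*0.87 = 0.1258
P(H|E) = 0.7*0.13 / 0.1258 = 0.7234

0.7234


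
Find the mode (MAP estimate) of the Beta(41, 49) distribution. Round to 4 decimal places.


For Beta(a,b) with a,b > 1:
Mode = (a-1)/(a+b-2) = (41-1)/(90-2)
= 40/88 = 0.4545

0.4545


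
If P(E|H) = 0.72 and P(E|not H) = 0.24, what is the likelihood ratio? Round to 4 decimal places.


Likelihood ratio = P(E|H) / P(E|not H)
= 0.72 / 0.24
= 3.0

3.0


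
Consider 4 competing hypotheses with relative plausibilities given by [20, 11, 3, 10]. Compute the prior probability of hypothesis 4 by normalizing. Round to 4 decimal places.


Sum of weights = 20 + 11 + 3 + 10 = 44
Normalized prior for H4 = 10 / 44
= 0.2273

0.2273


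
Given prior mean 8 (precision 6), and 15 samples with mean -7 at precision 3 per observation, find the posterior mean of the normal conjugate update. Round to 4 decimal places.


The posterior mean is a precision-weighted average of prior and data.
Post. prec. = 6 + 45 = 51
Post. mean = (48 + -315)/51 = -267/51 = -5.2353

-5.2353


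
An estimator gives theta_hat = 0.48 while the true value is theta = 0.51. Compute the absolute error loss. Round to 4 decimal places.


The absolute error loss is |theta_hat - theta|
= |0.48 - 0.51|
= 0.03

0.03


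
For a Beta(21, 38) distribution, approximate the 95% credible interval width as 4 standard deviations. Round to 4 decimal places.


Variance of Beta(a,b) = ab / ((a+b)^2 * (a+b+1))
= 21*38 / ((59)^2 * 60)
= 0.0038
SD = sqrt(0.0038) = 0.0618
Width = 4 * SD = 0.2472

0.2472


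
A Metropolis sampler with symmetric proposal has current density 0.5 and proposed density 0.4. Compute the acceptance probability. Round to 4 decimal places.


For symmetric proposals, acceptance = min(1, pi(x*)/pi(x))
= min(1, 0.4/0.5)
= min(1, 0.8) = 0.8

0.8


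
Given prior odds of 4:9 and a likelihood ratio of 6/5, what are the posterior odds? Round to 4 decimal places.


Posterior odds = prior odds * LR
Prior odds = 4/9 = 0.4444
LR = 6/5 = 1.2
Posterior odds = 0.4444 * 1.2 = 0.5333

0.5333


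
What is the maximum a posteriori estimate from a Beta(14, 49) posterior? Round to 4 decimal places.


The MAP estimate equals the mode of the distribution.
Mode of Beta(a,b) = (a-1)/(a+b-2)
= 13/61
= 0.2131

0.2131


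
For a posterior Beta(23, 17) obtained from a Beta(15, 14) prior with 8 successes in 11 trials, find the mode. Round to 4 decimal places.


Mode = (alpha - 1) / (alpha + beta - 2)
= 22 / 38
= 0.5789

0.5789


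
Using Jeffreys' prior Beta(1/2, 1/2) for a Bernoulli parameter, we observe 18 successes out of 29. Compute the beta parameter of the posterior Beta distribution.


Conjugate update: Beta(0.5 + k, 0.5 + n - k).
k = 18, n - k = 11
Posterior beta = 0.5 + (n - k) = 0.5 + 11 = 11.5

11.5


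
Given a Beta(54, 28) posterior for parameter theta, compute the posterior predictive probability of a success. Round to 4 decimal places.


For a Beta-Bernoulli model, the predictive probability is the mean:
P(success) = 54/(54+28) = 54/82 = 0.6585

0.6585


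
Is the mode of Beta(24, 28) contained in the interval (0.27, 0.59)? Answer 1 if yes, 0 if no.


Mode = (a-1)/(a+b-2) = 23/50 = 0.46
Interval: (0.27, 0.59)
Contains mode? 1

1


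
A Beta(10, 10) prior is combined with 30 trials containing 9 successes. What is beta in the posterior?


In conjugate updating:
beta_posterior = beta_prior + (n - k)
= 10 + (30 - 9)
= 10 + 21 = 31

31


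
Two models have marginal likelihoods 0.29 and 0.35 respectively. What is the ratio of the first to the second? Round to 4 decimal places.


Evidence ratio = 0.29 / 0.35
= 0.8286

0.8286


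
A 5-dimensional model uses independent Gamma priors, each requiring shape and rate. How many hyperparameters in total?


Per parameter: 2 (shape and rate).
Total = 5 * 2 = 10

10


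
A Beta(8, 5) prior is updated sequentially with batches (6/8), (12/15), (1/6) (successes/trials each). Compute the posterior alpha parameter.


Sequential conjugate updating is equivalent to a single batch update.
Total successes across all batches = 19
alpha_posterior = alpha_prior + total_successes = 8 + 19
= 27

27


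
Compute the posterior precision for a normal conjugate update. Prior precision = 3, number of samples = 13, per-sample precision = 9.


tau_post = tau_0 + n * tau
= 3 + 13 * 9 = 120

120


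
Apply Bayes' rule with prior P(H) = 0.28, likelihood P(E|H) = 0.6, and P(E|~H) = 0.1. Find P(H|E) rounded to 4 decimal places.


Step 1: Compute marginal P(E) = P(E|H)P(H) + P(E|~H)P(~H)
= 0.6*0.28 + 0.1*0.72 = 0.24
Step 2: P(H|E) = P(E|H)P(H)/P(E) = 0.168/0.24
= 0.7

0.7


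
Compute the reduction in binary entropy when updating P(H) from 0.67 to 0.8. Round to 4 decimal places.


H_before = -p*log2(p) - (1-p)*log2(1-p) for p=0.67: 0.9149
H_after for p=0.8: 0.7219
Reduction = 0.9149 - 0.7219 = 0.193

0.193


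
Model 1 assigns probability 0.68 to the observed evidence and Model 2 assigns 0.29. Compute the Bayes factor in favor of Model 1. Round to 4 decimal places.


BF = P(data|M1) / P(data|M2)
= 0.68 / 0.29 = 2.3448

2.3448


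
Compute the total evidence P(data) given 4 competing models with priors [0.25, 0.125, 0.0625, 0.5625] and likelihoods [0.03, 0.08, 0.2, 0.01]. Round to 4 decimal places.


Marginal likelihood = sum P(model_i) * P(data|model_i)
Model 1: 0.25 * 0.03 = 0.0075
Model 2: 0.125 * 0.08 = 0.01
Model 3: 0.0625 * 0.2 = 0.0125
Model 4: 0.5625 * 0.01 = 0.0056
Total = 0.0356

0.0356


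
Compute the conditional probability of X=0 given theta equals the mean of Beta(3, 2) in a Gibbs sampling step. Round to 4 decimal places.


Mean of Beta(3, 2) = 0.6
P(X=0 | theta=0.6) = 0.4

0.4


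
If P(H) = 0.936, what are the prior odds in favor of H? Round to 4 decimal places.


Prior odds = P(H) / (1 - P(H))
= 0.936 / 0.064
= 14.625

14.625


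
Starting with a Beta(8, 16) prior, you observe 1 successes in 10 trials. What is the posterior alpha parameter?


For a Beta-Binomial conjugate model:
Posterior alpha = prior alpha + number of successes
= 8 + 1 = 9

9


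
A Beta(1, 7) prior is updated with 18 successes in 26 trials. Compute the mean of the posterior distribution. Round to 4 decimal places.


After update: Beta(19, 15)
Mean = 19 / (19 + 15) = 19 / 34
= 0.5588

0.5588


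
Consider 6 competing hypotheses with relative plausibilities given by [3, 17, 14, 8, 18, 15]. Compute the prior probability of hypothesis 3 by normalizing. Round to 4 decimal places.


Sum of weights = 3 + 17 + 14 + 8 + 18 + 15 = 75
Normalized prior for H3 = 14 / 75
= 0.1867

0.1867


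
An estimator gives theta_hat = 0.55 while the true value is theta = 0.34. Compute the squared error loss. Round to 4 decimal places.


The squared error loss is (theta_hat - theta)^2
= (0.55 - 0.34)^2
= (0.21)^2 = 0.0441

0.0441


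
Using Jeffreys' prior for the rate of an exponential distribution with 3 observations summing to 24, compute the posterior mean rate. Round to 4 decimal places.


Jeffreys' prior leads to posterior Gamma(3, 24).
Mean = 3/24 = 0.125

0.125


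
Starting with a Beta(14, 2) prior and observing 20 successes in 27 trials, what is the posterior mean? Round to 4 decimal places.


Posterior parameters: alpha = 14 + 20 = 34
beta = 2 + 7 = 9
Posterior mean = alpha / (alpha + beta) = 34 / 43
= 0.7907

0.7907


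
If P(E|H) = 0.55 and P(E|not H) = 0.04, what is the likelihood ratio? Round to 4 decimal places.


Likelihood ratio = P(E|H) / P(E|not H)
= 0.55 / 0.04
= 13.75

13.75


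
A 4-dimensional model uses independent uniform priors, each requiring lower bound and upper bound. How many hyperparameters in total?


Per parameter: 2 (lower bound and upper bound).
Total = 4 * 2 = 8

8


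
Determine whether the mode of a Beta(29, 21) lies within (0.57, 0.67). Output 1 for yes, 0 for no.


First find the mode: (a-1)/(a+b-2) = 0.5833
Is 0.5833 in (0.57, 0.67)? 1

1


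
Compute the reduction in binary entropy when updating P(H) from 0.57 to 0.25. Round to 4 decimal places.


H_before = -p*log2(p) - (1-p)*log2(1-p) for p=0.57: 0.9858
H_after for p=0.25: 0.8113
Reduction = 0.9858 - 0.8113 = 0.1745

0.1745


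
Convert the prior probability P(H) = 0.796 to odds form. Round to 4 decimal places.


P(not H) = 1 - 0.796 = 0.204
Odds = 0.796 / 0.204 = 3.902

3.902


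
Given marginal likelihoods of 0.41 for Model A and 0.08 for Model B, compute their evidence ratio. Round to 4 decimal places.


Ratio = ML(A) / ML(B) = 0.41/0.08
= 5.125

5.125


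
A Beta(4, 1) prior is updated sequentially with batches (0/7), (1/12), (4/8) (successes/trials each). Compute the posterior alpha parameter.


Sequential conjugate updating is equivalent to a single batch update.
Total successes across all batches = 5
alpha_posterior = alpha_prior + total_successes = 4 + 5
= 9

9


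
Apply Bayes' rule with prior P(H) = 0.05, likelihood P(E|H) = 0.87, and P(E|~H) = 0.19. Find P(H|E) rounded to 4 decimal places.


Step 1: Compute marginal P(E) = P(E|H)P(H) + P(E|~H)P(~H)
= 0.87*0.05 + 0.19*0.95 = 0.224
Step 2: P(H|E) = P(E|H)P(H)/P(E) = 0.0435/0.224
= 0.1942

0.1942


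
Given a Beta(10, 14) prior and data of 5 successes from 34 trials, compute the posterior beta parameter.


Number of failures = 34 - 5 = 29
Posterior beta = 14 + 29 = 43

43


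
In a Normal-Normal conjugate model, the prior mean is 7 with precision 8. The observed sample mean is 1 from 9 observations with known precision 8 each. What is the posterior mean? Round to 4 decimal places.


Posterior precision = tau0 + n*tau = 8 + 9*8 = 80
Posterior mean = (tau0*mu0 + n*tau*xbar) / posterior_precision
= (8*7 + 9*8*1) / 80
= 128 / 80 = 1.6

1.6


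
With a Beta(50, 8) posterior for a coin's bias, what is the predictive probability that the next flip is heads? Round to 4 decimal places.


The predictive probability equals the posterior mean.
P(next = heads) = alpha / (alpha + beta)
= 50 / 58 = 0.8621

0.8621


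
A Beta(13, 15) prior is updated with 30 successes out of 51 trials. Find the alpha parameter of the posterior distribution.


In the Beta-Binomial conjugate update:
alpha_post = alpha_prior + successes
= 13 + 30
= 43

43


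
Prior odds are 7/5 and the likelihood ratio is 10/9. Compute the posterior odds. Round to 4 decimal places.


Posterior odds = prior odds * likelihood ratio
= (7/5) * (10/9)
= 70 / 45
= 1.5556

1.5556


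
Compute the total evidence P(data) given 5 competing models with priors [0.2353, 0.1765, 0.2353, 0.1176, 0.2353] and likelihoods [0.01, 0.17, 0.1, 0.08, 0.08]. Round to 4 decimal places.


Marginal likelihood = sum P(model_i) * P(data|model_i)
Model 1: 0.2353 * 0.01 = 0.0024
Model 2: 0.1765 * 0.17 = 0.03
Model 3: 0.2353 * 0.1 = 0.0235
Model 4: 0.1176 * 0.08 = 0.0094
Model 5: 0.2353 * 0.08 = 0.0188
Total = 0.0841

0.0841


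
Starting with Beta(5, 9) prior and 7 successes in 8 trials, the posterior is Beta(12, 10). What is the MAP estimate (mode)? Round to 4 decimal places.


The mode of Beta(a, b) when a > 1 and b > 1 is (a-1)/(a+b-2)
= (12 - 1) / (12 + 10 - 2)
= 11 / 20
= 0.55

0.55


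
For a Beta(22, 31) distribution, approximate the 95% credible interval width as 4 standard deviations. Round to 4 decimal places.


Variance of Beta(a,b) = ab / ((a+b)^2 * (a+b+1))
= 22*31 / ((53)^2 * 54)
= 0.0045
SD = sqrt(0.0045) = 0.0671
Width = 4 * SD = 0.2682

0.2682


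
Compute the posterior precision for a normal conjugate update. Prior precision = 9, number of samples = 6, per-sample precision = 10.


tau_post = tau_0 + n * tau
= 9 + 6 * 10 = 69

69


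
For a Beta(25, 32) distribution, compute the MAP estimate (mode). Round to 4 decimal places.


MAP = mode = (a-1)/(a+b-2)
= (25-1)/(25+32-2)
= 24/55 = 0.4364

0.4364


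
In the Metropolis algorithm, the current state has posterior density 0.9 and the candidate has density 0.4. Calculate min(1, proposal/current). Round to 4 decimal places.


Ratio = 0.4/0.9 = 0.4444
Acceptance probability = min(1, 0.4444)
= 0.4444

0.4444


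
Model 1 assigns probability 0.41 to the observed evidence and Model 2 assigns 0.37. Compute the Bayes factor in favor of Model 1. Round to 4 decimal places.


BF = P(data|M1) / P(data|M2)
= 0.41 / 0.37 = 1.1081

1.1081


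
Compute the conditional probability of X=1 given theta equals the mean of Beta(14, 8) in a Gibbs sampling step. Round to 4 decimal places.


Mean of Beta(14, 8) = 0.6364
P(X=1 | theta=0.6364) = 0.6364

0.6364


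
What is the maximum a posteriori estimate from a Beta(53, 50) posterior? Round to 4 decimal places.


The MAP estimate equals the mode of the distribution.
Mode of Beta(a,b) = (a-1)/(a+b-2)
= 52/101
= 0.5149

0.5149


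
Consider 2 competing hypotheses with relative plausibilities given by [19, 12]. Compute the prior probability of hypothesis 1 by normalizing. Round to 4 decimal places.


Sum of weights = 19 + 12 = 31
Normalized prior for H1 = 19 / 31
= 0.6129

0.6129


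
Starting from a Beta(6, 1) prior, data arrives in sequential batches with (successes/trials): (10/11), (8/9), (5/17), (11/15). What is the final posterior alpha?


In sequential Bayesian updating, we sum all successes.
Total successes = 34
Final alpha = 6 + 34 = 40

40


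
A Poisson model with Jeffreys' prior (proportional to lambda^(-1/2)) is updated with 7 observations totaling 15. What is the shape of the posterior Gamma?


Posterior = Gamma(0.5 + S, n)
= Gamma(0.5 + 15, 7)
Posterior shape = 0.5 + S = 0.5 + 15 = 15.5

15.5


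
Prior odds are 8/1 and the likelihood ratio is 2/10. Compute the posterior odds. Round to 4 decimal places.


Posterior odds = prior odds * likelihood ratio
= (8/1) * (2/10)
= 16 / 10
= 1.6

1.6


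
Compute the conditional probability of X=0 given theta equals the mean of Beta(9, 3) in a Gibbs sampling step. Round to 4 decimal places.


Mean of Beta(9, 3) = 0.75
P(X=0 | theta=0.75) = 0.25

0.25


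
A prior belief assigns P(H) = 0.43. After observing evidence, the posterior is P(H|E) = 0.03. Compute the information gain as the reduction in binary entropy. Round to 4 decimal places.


H(prior) = -0.43*log2(0.43) - 0.57*log2(0.57)
= 0.9858
H(post) = -0.03*log2(0.03) - 0.97*log2(0.97)
= 0.1944
IG = 0.9858 - 0.1944 = 0.7914

0.7914


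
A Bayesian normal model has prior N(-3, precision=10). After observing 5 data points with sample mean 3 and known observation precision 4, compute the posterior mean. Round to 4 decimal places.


Posterior mean = (prior_precision * prior_mean + n * data_precision * data_mean) / (prior_precision + n * data_precision)
Numerator = 10*-3 + 5*4*3 = 30
Denominator = 10 + 5*4 = 30
Posterior mean = 1.0

1.0


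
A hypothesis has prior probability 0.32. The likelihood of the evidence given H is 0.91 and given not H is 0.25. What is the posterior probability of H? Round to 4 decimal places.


Using Bayes' theorem:
P(E) = 0.32 * 0.91 + 0.68 * 0.25
P(E) = 0.4612
P(H|E) = (0.32 * 0.91) / 0.4612 = 0.6314

0.6314


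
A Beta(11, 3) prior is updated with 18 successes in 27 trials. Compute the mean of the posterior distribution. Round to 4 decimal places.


After update: Beta(29, 12)
Mean = 29 / (29 + 12) = 29 / 41
= 0.7073

0.7073


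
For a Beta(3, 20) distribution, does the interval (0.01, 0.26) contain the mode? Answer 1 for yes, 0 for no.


Mode of Beta(a,b) = (a-1)/(a+b-2)
= (3-1)/(3+20-2) = 0.0952
Check: 0.01 <= 0.0952 <= 0.26?
Result: 1

1


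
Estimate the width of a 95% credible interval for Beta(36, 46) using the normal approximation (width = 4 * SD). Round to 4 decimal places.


For Beta(a,b): Var = ab/((a+b)^2(a+b+1))
Var = 0.003, SD = 0.0545
Approximate 95% CI width = 4 * 0.0545 = 0.2179

0.2179


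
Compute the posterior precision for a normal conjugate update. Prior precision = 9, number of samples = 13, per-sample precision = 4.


tau_post = tau_0 + n * tau
= 9 + 13 * 4 = 61

61


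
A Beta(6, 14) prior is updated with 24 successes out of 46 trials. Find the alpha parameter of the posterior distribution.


In the Beta-Binomial conjugate update:
alpha_post = alpha_prior + successes
= 6 + 24
= 30

30


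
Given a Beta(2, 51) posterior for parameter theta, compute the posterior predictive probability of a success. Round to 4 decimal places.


For a Beta-Bernoulli model, the predictive probability is the mean:
P(success) = 2/(2+51) = 2/53 = 0.0377

0.0377


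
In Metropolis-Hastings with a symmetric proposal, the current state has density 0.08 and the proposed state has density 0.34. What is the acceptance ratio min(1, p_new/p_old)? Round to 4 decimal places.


Ratio = p_new / p_old = 0.34 / 0.08 = 4.25
Acceptance = min(1, 4.25) = 1.0

1.0


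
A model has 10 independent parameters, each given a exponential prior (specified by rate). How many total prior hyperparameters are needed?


Each exponential prior needs 1 hyperparameter (rate).
Total = 1 * 10 = 10

10


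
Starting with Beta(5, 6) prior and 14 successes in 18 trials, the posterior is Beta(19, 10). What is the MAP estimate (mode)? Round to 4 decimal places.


The mode of Beta(a, b) when a > 1 and b > 1 is (a-1)/(a+b-2)
= (19 - 1) / (19 + 10 - 2)
= 18 / 27
= 0.6667

0.6667


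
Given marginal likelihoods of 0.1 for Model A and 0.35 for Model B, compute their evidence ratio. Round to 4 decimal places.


Ratio = ML(A) / ML(B) = 0.1/0.35
= 0.2857

0.2857


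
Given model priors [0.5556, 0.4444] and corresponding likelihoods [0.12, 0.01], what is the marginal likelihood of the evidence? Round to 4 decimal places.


P(E) = sum_i P(M_i) P(E|M_i)
= 0.0667 + 0.0044
= 0.0711

0.0711


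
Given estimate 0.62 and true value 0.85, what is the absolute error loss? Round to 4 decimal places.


Absolute error = |estimate - true|
= |-0.23| = 0.23

0.23


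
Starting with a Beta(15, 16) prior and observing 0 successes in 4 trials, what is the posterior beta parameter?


Posterior beta = prior beta + failures
Failures = 4 - 0 = 4
beta_post = 16 + 4 = 20

20


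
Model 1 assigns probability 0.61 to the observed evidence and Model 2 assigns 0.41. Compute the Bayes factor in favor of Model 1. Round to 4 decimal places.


BF = P(data|M1) / P(data|M2)
= 0.61 / 0.41 = 1.4878

1.4878
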